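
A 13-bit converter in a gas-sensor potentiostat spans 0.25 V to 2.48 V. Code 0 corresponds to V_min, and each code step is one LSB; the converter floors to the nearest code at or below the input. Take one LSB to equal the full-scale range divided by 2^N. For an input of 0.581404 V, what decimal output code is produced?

Range = 2.48 − (0.25) = 2.23 V. LSB = 2.23 V / 2^13 ≈ 272.2 µV.
V_in − V_min = 0.581404 − (0.25) = 0.331404 V.
Divide by LSB: 0.331404 × 8192/2.23 = 1217.4267.
Truncating gives code 1217.

1217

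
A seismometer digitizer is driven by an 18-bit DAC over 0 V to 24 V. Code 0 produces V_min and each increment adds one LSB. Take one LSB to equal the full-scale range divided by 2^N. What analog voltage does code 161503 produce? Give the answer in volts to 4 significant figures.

Full-scale range = 24 V. LSB = 24 V / 2^18.
V_out = V_min + code × LSB = 0 V + 161503 × 24 V / 262144
      = 0 V + 14.7860 V = 14.7860 V.

14.79 V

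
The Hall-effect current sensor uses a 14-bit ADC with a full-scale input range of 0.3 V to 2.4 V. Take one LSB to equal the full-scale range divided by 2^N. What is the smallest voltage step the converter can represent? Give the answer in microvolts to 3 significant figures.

128 µV

Full-scale range = 2.4 V − (0.3 V) = 2.1 V.
There are 2^14 = 16384 steps.
One LSB is 2.1 V / 16384 = 128 µV.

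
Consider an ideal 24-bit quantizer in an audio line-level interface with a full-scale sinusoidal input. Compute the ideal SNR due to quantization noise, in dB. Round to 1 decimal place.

146.2 dB

Ideal quantization SNR: 6.02 × 24 + 1.76 dB = 146.2 dB.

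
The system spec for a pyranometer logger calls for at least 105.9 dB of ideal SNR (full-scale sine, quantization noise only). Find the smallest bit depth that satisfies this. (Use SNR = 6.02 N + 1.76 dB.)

N ≥ (105.9 − 1.76)/6.02 = 17.299 → N_min = 18.

18 bits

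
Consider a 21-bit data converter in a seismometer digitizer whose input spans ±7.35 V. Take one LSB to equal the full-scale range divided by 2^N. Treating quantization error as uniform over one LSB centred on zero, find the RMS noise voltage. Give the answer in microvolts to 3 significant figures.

The full-scale span is 7.35 − (-7.35) = 14.7 V.
One LSB is 14.7 V / 2097152 = 7.0095 µV.
For a uniform distribution on [−LSB/2, +LSB/2], V_rms = LSB/√12 = 7.0095 µV/3.4641 = 2.02 µV.

2.02 µV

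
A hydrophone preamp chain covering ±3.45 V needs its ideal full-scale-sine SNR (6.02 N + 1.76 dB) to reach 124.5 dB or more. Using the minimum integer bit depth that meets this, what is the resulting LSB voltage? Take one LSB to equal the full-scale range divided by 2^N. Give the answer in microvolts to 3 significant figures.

Full-scale range = 3.45 V − (-3.45 V) = 6.9 V.
N ≥ (124.5 − 1.76)/6.02 = 20.389 → N_min = 21.
Step size = 6.9/2097152 V = 3.29 µV.

3.29 µV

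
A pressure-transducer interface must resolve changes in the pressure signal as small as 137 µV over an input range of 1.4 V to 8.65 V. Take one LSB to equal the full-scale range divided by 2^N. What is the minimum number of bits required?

Full-scale range = 8.65 V − (1.4 V) = 7.25 V.
Required number of levels: 7.25/137 µV = 52920; smallest N with 2^N ≥ that is 16.

16 bits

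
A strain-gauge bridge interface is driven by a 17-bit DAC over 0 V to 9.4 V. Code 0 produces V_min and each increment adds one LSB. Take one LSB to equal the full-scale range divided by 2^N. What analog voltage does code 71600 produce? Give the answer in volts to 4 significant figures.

Range is 9.4 V. LSB = 9.4 V / 2^17.
Output = V_min + (71600/131072) × range = 0 + 0.546265 × 9.4 V
      = 0 + 5.13489 = 5.13489 V.

5.135 V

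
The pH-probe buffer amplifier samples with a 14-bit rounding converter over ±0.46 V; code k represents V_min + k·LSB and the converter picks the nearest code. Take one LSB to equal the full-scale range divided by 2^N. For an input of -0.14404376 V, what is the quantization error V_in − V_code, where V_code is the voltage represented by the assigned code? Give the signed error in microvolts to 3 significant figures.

−13.0 µV

The full-scale span is 0.46 − (-0.46) = 0.92 V. LSB = 0.92 V / 2^14 ≈ 56.15 µV.
Position in LSBs: (-0.14404376 − (-0.46)) × 16384/0.92 = 5626.7685; rounding gives k = 5627.
Reconstructed level: -0.46 + 5627 × 0.92/16384 V = -0.14403076172 V.
V_in − V_code = -0.14404376 − (-0.14403076172) = −13.0 µV.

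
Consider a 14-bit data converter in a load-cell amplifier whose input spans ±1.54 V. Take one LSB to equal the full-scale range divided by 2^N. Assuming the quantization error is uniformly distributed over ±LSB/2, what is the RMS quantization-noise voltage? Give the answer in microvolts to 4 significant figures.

Span: 1.54 V − (-1.54 V) = 3.08 V.
LSB = 3.08 V ÷ 2^14 = 3.08/16384 V = 187.988 µV.
σ_q = LSB/√12 = 187.988 µV/3.4641 = 54.27 µV.

54.27 µV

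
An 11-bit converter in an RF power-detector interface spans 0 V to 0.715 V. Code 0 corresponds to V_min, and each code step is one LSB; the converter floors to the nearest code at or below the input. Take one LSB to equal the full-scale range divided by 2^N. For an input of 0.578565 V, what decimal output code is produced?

Full-scale range = 0.715 V. LSB = 0.715 V / 2^11 ≈ 349.1 µV.
code = ⌊(V_in − V_min)/LSB⌋ = ⌊(V_in − V_min) × 2^11 / range⌋
     = ⌊(0.578565 − (0)) × 2048 / 0.715⌋ = ⌊0.578565 × 2048/0.715⌋
     = ⌊1657.204⌋ = 1657.

1657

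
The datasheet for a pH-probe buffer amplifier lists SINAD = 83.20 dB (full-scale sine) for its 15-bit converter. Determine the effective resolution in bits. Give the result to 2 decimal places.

Inverting SNR = 6.02 N + 1.76: N_eff = (83.20 − 1.76)/6.02 = 13.5282.

13.53 bits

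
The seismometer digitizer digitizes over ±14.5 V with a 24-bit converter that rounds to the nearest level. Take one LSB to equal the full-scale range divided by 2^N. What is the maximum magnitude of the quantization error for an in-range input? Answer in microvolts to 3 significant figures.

The full-scale span is 14.5 − (-14.5) = 29 V.
Step size = 29/16777216 V = 1.7285 µV.
Worst-case error for round-to-nearest is half an LSB: 0.864 µV.

0.864 µV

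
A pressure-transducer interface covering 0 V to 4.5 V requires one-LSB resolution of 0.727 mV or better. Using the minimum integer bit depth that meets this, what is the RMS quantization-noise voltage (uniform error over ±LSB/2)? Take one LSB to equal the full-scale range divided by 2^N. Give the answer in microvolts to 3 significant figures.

Span = 4.5 V.
Levels needed ≥ 4.5/0.727 mV = 6190. 2^13 = 8192 suffices, so N_min = 13.
LSB = 4.5 V / 2^13 = 0.54932 mV.
σ_q = LSB/√12 = 0.54932 mV/3.4641 = 159 µV.

159 µV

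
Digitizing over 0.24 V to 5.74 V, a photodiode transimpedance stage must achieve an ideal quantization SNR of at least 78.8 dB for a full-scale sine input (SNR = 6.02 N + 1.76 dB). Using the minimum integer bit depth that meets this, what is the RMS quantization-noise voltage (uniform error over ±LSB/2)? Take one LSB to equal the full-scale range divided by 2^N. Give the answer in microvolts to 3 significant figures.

194 µV

The full-scale span is 5.74 − (0.24) = 5.5 V.
Solving 6.02 N ≥ 78.8 − 1.76: N ≥ 12.797. Round up → N = 13.
One LSB is 5.5 V / 8192 = 0.67139 mV.
V_rms = LSB/√12 = 194 µV.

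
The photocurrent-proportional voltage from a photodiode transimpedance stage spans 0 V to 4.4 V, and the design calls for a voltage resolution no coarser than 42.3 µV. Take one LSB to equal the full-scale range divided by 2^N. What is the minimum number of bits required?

17 bits

Range is 4.4 V.
Levels needed ≥ 4.4/42.3 µV = 104000. 2^17 = 131072 suffices, so N_min = 17.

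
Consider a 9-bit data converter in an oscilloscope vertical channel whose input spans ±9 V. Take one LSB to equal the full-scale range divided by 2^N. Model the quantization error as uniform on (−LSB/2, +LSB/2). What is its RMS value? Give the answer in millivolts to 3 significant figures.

10.1 mV

Span: 9 V − (-9 V) = 18 V.
Step size = 18/512 V = 35.156 mV.
For a uniform distribution on [−LSB/2, +LSB/2], V_rms = LSB/√12 = 35.156 mV/3.4641 = 10.1 mV.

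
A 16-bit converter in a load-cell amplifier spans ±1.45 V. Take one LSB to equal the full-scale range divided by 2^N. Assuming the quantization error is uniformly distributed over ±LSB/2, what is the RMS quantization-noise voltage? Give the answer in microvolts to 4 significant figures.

12.77 µV

Span: 1.45 V − (-1.45 V) = 2.9 V.
Step size = 2.9/65536 V = 44.2505 µV.
For a uniform distribution on [−LSB/2, +LSB/2], V_rms = LSB/√12 = 44.2505 µV/3.4641 = 12.77 µV.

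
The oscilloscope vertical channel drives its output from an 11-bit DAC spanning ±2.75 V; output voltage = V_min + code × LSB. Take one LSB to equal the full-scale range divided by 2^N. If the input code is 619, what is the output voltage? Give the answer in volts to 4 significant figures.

-1.088 V

Range = 2.75 − (-2.75) = 5.5 V. LSB = 5.5 V / 2^11.
V_out = -2.75 + 619 × (5.5/2048) V
      = -2.75 V + 1.66235 V = -1.08765 V.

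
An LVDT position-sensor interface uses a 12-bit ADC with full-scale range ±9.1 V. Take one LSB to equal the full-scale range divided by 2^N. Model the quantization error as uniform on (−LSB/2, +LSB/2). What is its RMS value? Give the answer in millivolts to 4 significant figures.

Span: 9.1 V − (-9.1 V) = 18.2 V.
One LSB is 18.2 V / 4096 = 4.44336 mV.
σ_q = LSB/√12 = 4.44336 mV/3.4641 = 1.283 mV.

1.283 mV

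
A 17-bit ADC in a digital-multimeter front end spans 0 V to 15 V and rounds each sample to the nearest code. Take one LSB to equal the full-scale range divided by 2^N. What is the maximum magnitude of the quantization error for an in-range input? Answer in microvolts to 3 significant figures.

57.2 µV

V_FS = 15 V.
One LSB is 15 V / 131072 = 114.44 µV.
|e|_max = LSB/2 = 57.2 µV.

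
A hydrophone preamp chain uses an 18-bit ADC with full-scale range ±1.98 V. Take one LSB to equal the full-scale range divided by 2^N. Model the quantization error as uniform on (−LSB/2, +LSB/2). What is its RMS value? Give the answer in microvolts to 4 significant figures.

The full-scale span is 1.98 − (-1.98) = 3.96 V.
One LSB is 3.96 V / 262144 = 15.1062 µV.
For a uniform distribution on [−LSB/2, +LSB/2], V_rms = LSB/√12 = 15.1062 µV/3.4641 = 4.361 µV.

4.361 µV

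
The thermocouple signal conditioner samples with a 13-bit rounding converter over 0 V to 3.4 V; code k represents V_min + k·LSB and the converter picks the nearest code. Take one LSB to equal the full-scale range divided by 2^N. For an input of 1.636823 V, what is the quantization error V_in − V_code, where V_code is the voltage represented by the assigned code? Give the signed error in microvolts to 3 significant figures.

−91.1 µV

Span = 3.4 V. LSB = 3.4 V / 2^13 ≈ 415.0 µV.
(1.636823 − (0)) / LSB = 1.636823 × 8192/3.4 = 3943.7806. Nearest integer: k = 3944.
V_code = V_min + k × range/2^13 = 0 + 3944 × 3.4/8192 = 1.636914063 V.
V_in − V_code = 1.636823 − (1.636914063) = −91.1 µV.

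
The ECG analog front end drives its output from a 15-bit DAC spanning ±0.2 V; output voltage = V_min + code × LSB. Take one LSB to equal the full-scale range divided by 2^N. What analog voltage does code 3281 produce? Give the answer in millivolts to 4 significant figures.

-159.9 mV

The full-scale span is 0.2 − (-0.2) = 0.4 V. LSB = 0.4 V / 2^15.
Output = V_min + (3281/32768) × range = -0.2 + 0.100128 × 0.4 V
      = -0.2 + 0.0400513 = -0.159949 V.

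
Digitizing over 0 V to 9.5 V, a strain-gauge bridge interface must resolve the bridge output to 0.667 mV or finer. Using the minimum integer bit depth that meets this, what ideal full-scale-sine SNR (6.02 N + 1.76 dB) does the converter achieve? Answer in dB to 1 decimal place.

Span = 9.5 V.
Need 2^N ≥ 9.5 V / 0.667 mV = 14240 → N_min = 14.
Ideal SNR at N = 14: 6.02·14 + 1.76 = 86.0 dB.

86.0 dB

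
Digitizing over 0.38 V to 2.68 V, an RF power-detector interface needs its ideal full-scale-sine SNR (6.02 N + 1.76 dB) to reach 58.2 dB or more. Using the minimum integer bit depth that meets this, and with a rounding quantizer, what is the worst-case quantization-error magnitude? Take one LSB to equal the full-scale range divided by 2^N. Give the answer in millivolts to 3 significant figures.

Full-scale range = 2.68 V − (0.38 V) = 2.3 V.
Solving 6.02 N ≥ 58.2 − 1.76: N ≥ 9.375. Round up → N = 10.
Step size = 2.3/1024 V = 2.2461 mV.
Half an LSB is 1.12 mV.

1.12 mV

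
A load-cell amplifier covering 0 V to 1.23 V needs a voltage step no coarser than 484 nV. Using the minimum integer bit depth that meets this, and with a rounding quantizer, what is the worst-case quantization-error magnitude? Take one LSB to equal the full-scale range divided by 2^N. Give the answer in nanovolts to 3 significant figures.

147 nV

Range is 1.23 V.
Levels needed ≥ 1.23/484 nV = 2.541e6. 2^22 = 4194304 suffices, so N_min = 22.
Step size = 1.23/4194304 V = 293.25 nV.
Max error for round-to-nearest is LSB/2 = 147 nV.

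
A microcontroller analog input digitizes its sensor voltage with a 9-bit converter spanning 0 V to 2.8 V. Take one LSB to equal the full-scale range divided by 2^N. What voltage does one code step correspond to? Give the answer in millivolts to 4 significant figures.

V_FS = 2.8 V.
Number of codes = 2^9 = 512.
LSB = 2.8 V / 2^9 = 5.469 mV.

5.469 mV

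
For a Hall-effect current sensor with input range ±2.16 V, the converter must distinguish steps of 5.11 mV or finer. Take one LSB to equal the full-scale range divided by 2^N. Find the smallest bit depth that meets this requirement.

Full-scale range = 2.16 V − (-2.16 V) = 4.32 V.
Need 2^N ≥ 4.32 V / 5.11 mV = 845.4 → N_min = 10.

10 bits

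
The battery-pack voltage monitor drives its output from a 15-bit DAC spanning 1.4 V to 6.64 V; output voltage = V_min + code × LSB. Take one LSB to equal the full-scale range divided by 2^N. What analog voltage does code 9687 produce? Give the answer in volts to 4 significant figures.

2.949 V

Full-scale range = 6.64 V − (1.4 V) = 5.24 V. LSB = 5.24 V / 2^15.
Output = V_min + (9687/32768) × range = 1.4 + 0.295624 × 5.24 V
      = 1.4 + 1.54907 = 2.94907 V.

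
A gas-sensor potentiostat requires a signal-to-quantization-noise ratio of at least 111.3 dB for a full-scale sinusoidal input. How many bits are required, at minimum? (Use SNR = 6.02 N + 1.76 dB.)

Solving 6.02 N ≥ 111.3 − 1.76: N ≥ 18.196. Round up → N = 19.

19 bits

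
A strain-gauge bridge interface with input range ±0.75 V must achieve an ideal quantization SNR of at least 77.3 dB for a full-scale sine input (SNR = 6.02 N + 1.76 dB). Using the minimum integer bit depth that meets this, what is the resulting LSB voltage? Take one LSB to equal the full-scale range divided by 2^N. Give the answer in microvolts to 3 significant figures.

183 µV

The full-scale span is 0.75 − (-0.75) = 1.5 V.
6.02 N + 1.76 ≥ 77.3 gives N ≥ 12.548, so the minimum integer is 13.
Step size = 1.5/8192 V = 183 µV.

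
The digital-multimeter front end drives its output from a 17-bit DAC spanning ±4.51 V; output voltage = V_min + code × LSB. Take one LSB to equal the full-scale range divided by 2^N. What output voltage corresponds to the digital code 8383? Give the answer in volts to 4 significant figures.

-3.933 V

Span: 4.51 V − (-4.51 V) = 9.02 V. LSB = 9.02 V / 2^17.
V_out = -4.51 + 8383 × (9.02/131072) V
      = -4.51 V + 0.576894 V = -3.93311 V.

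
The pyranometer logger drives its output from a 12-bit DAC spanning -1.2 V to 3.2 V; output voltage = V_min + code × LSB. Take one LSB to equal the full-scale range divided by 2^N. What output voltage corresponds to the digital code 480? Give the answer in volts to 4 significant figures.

The full-scale span is 3.2 − (-1.2) = 4.4 V. LSB = 4.4 V / 2^12.
V_out = -1.2 + 480 × (4.4/4096) V
      = -1.2 + 0.515625 = -0.684375 V.

-0.6844 V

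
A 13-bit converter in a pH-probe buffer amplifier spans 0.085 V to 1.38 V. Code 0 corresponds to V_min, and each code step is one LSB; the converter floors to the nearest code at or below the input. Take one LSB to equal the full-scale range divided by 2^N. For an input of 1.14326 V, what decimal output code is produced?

6694

Range = 1.38 − (0.085) = 1.295 V. LSB = 1.295 V / 2^13 ≈ 158.1 µV.
V_in − V_min = 1.14326 − (0.085) = 1.05826 V.
Divide by LSB: 1.05826 × 8192/1.295 = 6694.4138.
Truncating gives code 6694.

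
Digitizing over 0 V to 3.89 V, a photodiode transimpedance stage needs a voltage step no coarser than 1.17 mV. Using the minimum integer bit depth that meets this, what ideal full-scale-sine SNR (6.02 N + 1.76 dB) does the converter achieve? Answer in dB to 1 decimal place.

Full-scale range = 3.89 V.
3.89 V / 1.17 mV = 3325. Since 2^11 = 2048 and 2^12 = 4096, N = 12.
Ideal SNR at N = 12: 6.02·12 + 1.76 = 74.0 dB.

74.0 dB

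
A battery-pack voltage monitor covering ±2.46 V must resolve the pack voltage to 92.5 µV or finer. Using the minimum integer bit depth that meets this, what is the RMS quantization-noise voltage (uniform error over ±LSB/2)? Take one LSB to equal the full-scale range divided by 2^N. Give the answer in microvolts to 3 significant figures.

Range = 2.46 − (-2.46) = 4.92 V.
4.92 V / 92.5 µV = 53190. Since 2^15 = 32768 and 2^16 = 65536, N = 16.
LSB = 4.92 V / 2^16 = 75.073 µV.
V_rms = LSB/√12 = 21.7 µV.

21.7 µV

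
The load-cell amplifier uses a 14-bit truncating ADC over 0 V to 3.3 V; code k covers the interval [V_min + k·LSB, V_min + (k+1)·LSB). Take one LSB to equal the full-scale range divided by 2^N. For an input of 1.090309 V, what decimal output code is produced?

5413

Span = 3.3 V. LSB = 3.3 V / 2^14 ≈ 201.4 µV.
V_in − V_min = 1.090309 − (0) = 1.090309 V.
Divide by LSB: 1.090309 × 16384/3.3 = 5413.2190.
Truncating gives code 5413.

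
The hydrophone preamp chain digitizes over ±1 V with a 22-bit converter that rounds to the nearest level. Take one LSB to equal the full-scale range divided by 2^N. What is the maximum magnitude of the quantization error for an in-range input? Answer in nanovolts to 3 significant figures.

238 nV

Full-scale range = 1 V − (-1 V) = 2 V.
LSB = 2 V ÷ 2^22 = 2/4194304 V = 476.84 nV.
A rounding quantizer has |error| ≤ LSB/2 = 238 nV.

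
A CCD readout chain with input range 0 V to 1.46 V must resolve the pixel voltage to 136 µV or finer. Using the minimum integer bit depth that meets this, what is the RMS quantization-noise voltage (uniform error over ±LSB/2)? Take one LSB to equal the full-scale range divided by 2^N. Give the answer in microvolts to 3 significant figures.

Range is 1.46 V.
Levels needed ≥ 1.46/136 µV = 10740. 2^14 = 16384 suffices, so N_min = 14.
LSB = 1.46 V ÷ 2^14 = 1.46/16384 V = 89.111 µV.
V_rms = LSB/√12 = 25.7 µV.

25.7 µV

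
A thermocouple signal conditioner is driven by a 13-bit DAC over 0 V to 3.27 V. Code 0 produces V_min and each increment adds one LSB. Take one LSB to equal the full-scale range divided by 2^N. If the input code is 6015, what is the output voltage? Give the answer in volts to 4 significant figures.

Full-scale range = 3.27 V. LSB = 3.27 V / 2^13.
V_out = V_min + code × LSB = 0 V + 6015 × 3.27 V / 8192
      = 0 + 2.40101 = 2.40101 V.

2.401 V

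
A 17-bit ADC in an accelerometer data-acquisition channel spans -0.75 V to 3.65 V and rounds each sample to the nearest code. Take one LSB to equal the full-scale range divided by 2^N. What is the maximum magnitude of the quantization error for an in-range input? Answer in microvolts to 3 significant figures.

16.8 µV

Span: 3.65 V − (-0.75 V) = 4.4 V.
LSB = 4.4 V ÷ 2^17 = 4.4/131072 V = 33.569 µV.
|e|_max = LSB/2 = 16.8 µV.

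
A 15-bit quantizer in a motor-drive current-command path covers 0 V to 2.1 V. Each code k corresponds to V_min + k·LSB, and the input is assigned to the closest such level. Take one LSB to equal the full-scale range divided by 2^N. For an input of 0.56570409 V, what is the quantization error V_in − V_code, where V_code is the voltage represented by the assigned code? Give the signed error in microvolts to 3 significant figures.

+8.90 µV

Full-scale range = 2.1 V. LSB = 2.1 V / 2^15 ≈ 64.09 µV.
(0.56570409 − (0)) / LSB = 0.56570409 × 32768/2.1 = 8827.1389. Nearest integer: k = 8827.
V_code = V_min + k × range/2^15 = 0 + 8827 × 2.1/32768 = 0.56569519043 V.
e = 0.56570409 − (0.56569519043) = +8.90 µV.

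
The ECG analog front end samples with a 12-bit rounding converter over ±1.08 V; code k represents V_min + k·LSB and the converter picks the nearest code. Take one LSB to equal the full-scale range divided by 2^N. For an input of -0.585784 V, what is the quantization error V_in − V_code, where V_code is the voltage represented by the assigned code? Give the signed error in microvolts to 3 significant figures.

Range = 1.08 − (-1.08) = 2.16 V. LSB = 2.16 V / 2^12 ≈ 0.5273 mV.
(V_in − V_min)/LSB = (-0.585784 − (-1.08)) × 4096/2.16 = 937.1800 → nearest code k = 937.
Reconstructed level: -1.08 + 937 × 2.16/4096 V = -0.5858789063 V.
V_in − V_code = -0.585784 − (-0.5858789063) = +94.9 µV.

+94.9 µV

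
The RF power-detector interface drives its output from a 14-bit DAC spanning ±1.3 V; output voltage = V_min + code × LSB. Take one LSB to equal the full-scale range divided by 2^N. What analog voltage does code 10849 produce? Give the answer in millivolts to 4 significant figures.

Full-scale range = 1.3 V − (-1.3 V) = 2.6 V. LSB = 2.6 V / 2^14.
V_out = V_min + code × LSB = -1.3 V + 10849 × 2.6 V / 16384
      = -1.3 + 1.72164 = 0.421643 V.

421.6 mV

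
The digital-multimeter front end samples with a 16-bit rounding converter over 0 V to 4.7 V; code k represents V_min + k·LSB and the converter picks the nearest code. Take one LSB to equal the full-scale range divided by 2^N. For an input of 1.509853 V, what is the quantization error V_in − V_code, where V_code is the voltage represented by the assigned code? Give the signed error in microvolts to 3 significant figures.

Range is 4.7 V. LSB = 4.7 V / 2^16 ≈ 71.72 µV.
(V_in − V_min)/LSB = (1.509853 − (0)) × 65536/4.7 = 21053.1332 → nearest code k = 21053.
V_code = V_min + k × range/2^16 = 0 + 21053 × 4.7/65536 = 1.5098434448 V.
Error = V_in − V_code = 1.509853 − (1.5098434448) = +9.56 µV.

+9.56 µV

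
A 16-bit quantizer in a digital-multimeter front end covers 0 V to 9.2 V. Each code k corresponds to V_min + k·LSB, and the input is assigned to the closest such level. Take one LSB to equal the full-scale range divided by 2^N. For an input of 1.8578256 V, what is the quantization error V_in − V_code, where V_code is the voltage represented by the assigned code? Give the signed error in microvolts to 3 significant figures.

Range is 9.2 V. LSB = 9.2 V / 2^16 ≈ 140.4 µV.
(1.8578256 − (0)) / LSB = 1.8578256 × 65536/9.2 = 13234.1803. Nearest integer: k = 13234.
Reconstructed level: 0 + 13234 × 9.2/65536 V = 1.8578002930 V.
Error = V_in − V_code = 1.8578256 − (1.8578002930) = +25.3 µV.

+25.3 µV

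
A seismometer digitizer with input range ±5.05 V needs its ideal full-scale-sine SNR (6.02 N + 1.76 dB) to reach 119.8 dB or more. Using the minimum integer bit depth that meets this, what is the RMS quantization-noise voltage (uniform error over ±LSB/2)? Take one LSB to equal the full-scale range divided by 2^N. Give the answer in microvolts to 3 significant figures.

2.78 µV

The full-scale span is 5.05 − (-5.05) = 10.1 V.
N ≥ (119.8 − 1.76)/6.02 = 19.608 → N_min = 20.
Step size = 10.1/1048576 V = 9.6321 µV.
RMS noise = LSB/√12 = 2.78 µV.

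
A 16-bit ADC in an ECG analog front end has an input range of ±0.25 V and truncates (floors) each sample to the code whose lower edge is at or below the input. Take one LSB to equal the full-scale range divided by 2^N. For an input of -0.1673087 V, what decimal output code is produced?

Full-scale range = 0.25 V − (-0.25 V) = 0.5 V. LSB = 0.5 V / 2^16 ≈ 7.629 µV.
code = ⌊(V_in − V_min)/LSB⌋ = ⌊(V_in − V_min) × 2^16 / range⌋
     = ⌊(-0.1673087 − (-0.25)) × 65536 / 0.5⌋ = ⌊0.0826913 × 65536/0.5⌋
     = ⌊10838.514⌋ = 10838.

10838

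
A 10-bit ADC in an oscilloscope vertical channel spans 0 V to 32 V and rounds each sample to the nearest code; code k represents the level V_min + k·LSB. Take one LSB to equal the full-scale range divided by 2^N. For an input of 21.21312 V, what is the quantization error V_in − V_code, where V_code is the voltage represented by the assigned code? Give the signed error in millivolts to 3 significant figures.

Span = 32 V. LSB = 32 V / 2^10 ≈ 31.25 mV.
(V_in − V_min)/LSB = (21.21312 − (0)) × 1024/32 = 678.8198 → nearest code k = 679.
Reconstructed level: 0 + 679 × 32/1024 V = 21.21875000 V.
V_in − V_code = 21.21312 − (21.21875000) = −5.63 mV.

−5.63 mV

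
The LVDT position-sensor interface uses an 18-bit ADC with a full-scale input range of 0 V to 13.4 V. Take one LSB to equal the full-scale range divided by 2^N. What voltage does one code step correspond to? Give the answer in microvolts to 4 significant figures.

51.12 µV

V_FS = 13.4 V.
Number of codes = 2^18 = 262144.
LSB = 13.4 V ÷ 2^18 = 13.4/262144 V = 51.12 µV.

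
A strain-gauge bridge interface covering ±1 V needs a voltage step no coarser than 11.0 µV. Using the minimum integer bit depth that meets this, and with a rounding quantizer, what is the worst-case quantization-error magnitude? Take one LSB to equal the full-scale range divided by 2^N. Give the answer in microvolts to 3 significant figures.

3.81 µV

Span: 1 V − (-1 V) = 2 V.
Need 2^N ≥ 2 V / 11.0 µV = 181800 → N_min = 18.
One LSB is 2 V / 262144 = 7.6294 µV.
Max error for round-to-nearest is LSB/2 = 3.81 µV.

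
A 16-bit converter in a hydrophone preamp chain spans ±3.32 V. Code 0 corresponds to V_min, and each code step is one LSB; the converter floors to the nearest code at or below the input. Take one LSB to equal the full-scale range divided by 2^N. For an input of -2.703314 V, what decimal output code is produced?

Span: 3.32 V − (-3.32 V) = 6.64 V. LSB = 6.64 V / 2^16 ≈ 101.3 µV.
code = ⌊(V_in − V_min)/LSB⌋ = ⌊(V_in − V_min) × 2^16 / range⌋
     = ⌊(-2.703314 − (-3.32)) × 65536 / 6.64⌋ = ⌊0.616686 × 65536/6.64⌋
     = ⌊6086.617⌋ = 6086.

6086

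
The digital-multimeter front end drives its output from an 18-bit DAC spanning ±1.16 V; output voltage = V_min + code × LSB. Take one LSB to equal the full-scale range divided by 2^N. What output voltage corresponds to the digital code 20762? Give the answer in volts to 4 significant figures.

-0.9763 V

Full-scale range = 1.16 V − (-1.16 V) = 2.32 V. LSB = 2.32 V / 2^18.
Output = V_min + (20762/262144) × range = -1.16 + 0.0792007 × 2.32 V
      = -1.16 + 0.183746 = -0.976254 V.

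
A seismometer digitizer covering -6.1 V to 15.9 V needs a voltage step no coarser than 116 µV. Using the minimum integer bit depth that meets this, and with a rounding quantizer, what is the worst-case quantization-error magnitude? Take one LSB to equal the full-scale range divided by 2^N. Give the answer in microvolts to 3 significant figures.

42.0 µV

Span: 15.9 V − (-6.1 V) = 22 V.
Need 2^N ≥ 22 V / 116 µV = 189700 → N_min = 18.
One LSB is 22 V / 262144 = 83.923 µV.
Half an LSB is 42.0 µV.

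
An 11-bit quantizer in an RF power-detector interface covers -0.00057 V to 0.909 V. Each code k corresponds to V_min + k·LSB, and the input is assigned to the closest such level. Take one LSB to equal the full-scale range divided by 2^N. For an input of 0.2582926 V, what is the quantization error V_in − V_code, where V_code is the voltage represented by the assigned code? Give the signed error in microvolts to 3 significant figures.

Span: 0.909 V − (-0.00057 V) = 0.90957 V. LSB = 0.90957 V / 2^11 ≈ 444.1 µV.
(0.2582926 − (-0.00057)) / LSB = 0.2588626 × 2048/0.90957 = 582.8585. Nearest integer: k = 583.
Reconstructed level: -0.00057 + 583 × 0.90957/2048 V = 0.2583554443 V.
Error = V_in − V_code = 0.2582926 − (0.2583554443) = −62.8 µV.

−62.8 µV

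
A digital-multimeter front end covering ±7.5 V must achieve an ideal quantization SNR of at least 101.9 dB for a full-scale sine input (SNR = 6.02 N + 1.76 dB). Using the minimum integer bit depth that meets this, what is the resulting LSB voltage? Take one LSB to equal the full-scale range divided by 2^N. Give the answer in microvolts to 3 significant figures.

114 µV

The full-scale span is 7.5 − (-7.5) = 15 V.
N ≥ (101.9 − 1.76)/6.02 = 16.635 → N_min = 17.
Step size = 15/131072 V = 114 µV.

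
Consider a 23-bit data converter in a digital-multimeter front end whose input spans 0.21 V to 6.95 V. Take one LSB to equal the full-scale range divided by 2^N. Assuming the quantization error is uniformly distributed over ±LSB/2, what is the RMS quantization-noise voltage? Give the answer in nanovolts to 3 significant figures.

232 nV

The full-scale span is 6.95 − (0.21) = 6.74 V.
LSB = 6.74 V / 2^23 = 0.80347 µV.
V_rms = LSB/√12 = 0.80347 µV / √12 = 232 nV.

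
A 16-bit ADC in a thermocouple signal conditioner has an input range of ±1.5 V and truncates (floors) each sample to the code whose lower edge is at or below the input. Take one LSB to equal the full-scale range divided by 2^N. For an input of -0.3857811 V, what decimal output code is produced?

Span: 1.5 V − (-1.5 V) = 3 V. LSB = 3 V / 2^16 ≈ 45.78 µV.
V_in − V_min = -0.3857811 − (-1.5) = 1.1142189 V.
Divide by LSB: 1.1142189 × 65536/3 = 24340.4833.
Truncating gives code 24340.

24340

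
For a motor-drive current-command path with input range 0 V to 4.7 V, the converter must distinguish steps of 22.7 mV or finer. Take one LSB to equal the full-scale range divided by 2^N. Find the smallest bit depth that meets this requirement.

8 bits

Span = 4.7 V.
4.7 V / 22.7 mV = 207.0. Since 2^7 = 128 and 2^8 = 256, N = 8.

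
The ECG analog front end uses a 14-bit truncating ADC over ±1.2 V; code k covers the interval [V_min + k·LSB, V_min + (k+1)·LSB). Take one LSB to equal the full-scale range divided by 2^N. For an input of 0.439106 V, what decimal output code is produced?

Span: 1.2 V − (-1.2 V) = 2.4 V. LSB = 2.4 V / 2^14 ≈ 146.5 µV.
V_in − V_min = 0.439106 − (-1.2) = 1.639106 V.
Divide by LSB: 1.639106 × 16384/2.4 = 11189.6303.
Truncating gives code 11189.

11189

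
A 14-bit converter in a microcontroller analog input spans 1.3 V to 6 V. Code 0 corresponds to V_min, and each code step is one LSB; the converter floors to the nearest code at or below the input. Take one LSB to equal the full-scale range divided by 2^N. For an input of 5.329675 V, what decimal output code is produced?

Span: 6 V − (1.3 V) = 4.7 V. LSB = 4.7 V / 2^14 ≈ 286.9 µV.
V_in − V_min = 5.329675 − (1.3) = 4.029675 V.
Divide by LSB: 4.029675 × 16384/4.7 = 14047.2756.
Truncating gives code 14047.

14047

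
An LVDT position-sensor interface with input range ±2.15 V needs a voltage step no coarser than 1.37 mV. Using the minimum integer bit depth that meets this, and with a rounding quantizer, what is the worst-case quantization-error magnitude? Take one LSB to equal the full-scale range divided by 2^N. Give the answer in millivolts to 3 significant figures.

0.525 mV

Span: 2.15 V − (-2.15 V) = 4.3 V.
Required number of levels: 4.3/1.37 mV = 3138.7; smallest N with 2^N ≥ that is 12.
Step size = 4.3/4096 V = 1.0498 mV.
Half an LSB is 0.525 mV.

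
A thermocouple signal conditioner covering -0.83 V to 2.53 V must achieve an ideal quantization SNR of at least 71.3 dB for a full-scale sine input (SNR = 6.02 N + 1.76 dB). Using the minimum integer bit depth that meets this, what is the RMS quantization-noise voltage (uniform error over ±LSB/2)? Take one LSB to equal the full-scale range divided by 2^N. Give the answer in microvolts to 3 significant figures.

237 µV

Range = 2.53 − (-0.83) = 3.36 V.
6.02 N + 1.76 ≥ 71.3 gives N ≥ 11.551, so the minimum integer is 12.
Step size = 3.36/4096 V = 0.82031 mV.
V_rms = LSB/√12 = 237 µV.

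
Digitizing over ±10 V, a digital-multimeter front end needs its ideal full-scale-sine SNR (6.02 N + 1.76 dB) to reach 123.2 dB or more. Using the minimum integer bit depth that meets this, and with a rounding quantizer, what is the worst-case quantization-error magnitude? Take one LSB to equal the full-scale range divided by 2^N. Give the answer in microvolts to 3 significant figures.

4.77 µV

The full-scale span is 10 − (-10) = 20 V.
N ≥ (123.2 − 1.76)/6.02 = 20.173 → N_min = 21.
Step size = 20/2097152 V = 9.5367 µV.
|e|_max = LSB/2 = 4.77 µV.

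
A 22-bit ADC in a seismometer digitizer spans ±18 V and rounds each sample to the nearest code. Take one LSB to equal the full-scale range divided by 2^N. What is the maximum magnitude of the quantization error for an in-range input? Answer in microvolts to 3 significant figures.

Span: 18 V − (-18 V) = 36 V.
LSB = 36 V / 2^22 = 8.5831 µV.
A rounding quantizer has |error| ≤ LSB/2 = 4.29 µV.

4.29 µV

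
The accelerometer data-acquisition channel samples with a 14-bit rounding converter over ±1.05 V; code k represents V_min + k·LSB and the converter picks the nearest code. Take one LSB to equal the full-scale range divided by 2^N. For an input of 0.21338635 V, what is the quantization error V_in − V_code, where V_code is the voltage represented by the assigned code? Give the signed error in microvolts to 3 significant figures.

Full-scale range = 1.05 V − (-1.05 V) = 2.1 V. LSB = 2.1 V / 2^14 ≈ 128.2 µV.
(V_in − V_min)/LSB = (0.21338635 − (-1.05)) × 16384/2.1 = 9856.8200 → nearest code k = 9857.
V_code = -1.05 + (9857/16384) × 2.1 = 0.21340942383 V.
V_in − V_code = 0.21338635 − (0.21340942383) = −23.1 µV.

−23.1 µV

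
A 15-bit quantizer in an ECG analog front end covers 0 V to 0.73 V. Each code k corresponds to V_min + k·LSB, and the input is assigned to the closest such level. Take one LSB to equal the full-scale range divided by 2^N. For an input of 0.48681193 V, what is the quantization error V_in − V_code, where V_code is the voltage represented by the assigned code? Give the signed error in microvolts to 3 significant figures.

V_FS = 0.73 V. LSB = 0.73 V / 2^15 ≈ 22.28 µV.
(0.48681193 − (0)) / LSB = 0.48681193 × 32768/0.73 = 21851.8539. Nearest integer: k = 21852.
Reconstructed level: 0 + 21852 × 0.73/32768 V = 0.48681518555 V.
Error = V_in − V_code = 0.48681193 − (0.48681518555) = −3.26 µV.

−3.26 µV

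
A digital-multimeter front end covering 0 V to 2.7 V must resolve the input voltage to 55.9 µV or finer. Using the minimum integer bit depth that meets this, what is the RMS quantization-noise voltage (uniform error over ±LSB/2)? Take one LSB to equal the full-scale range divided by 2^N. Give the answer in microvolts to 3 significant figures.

V_FS = 2.7 V.
2.7 V / 55.9 µV = 48300. Since 2^15 = 32768 and 2^16 = 65536, N = 16.
LSB = 2.7 V / 2^16 = 41.199 µV.
RMS noise = LSB/√12 = 11.9 µV.

11.9 µV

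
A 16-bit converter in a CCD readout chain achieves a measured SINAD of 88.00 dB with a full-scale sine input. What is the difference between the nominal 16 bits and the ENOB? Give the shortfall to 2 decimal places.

1.67 bits

N_eff = (88.00 − 1.76)/6.02 = 14.3256 bits.
Lost resolution: 16 − 14.3256 = 1.6744 bits.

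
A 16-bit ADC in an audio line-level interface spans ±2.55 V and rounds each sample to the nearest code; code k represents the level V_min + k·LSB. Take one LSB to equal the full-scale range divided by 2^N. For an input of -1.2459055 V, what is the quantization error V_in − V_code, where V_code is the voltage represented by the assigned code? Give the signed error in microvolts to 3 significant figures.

−10.1 µV

Full-scale range = 2.55 V − (-2.55 V) = 5.1 V. LSB = 5.1 V / 2^16 ≈ 77.82 µV.
(V_in − V_min)/LSB = (-1.2459055 − (-2.55)) × 65536/5.1 = 16757.8700 → nearest code k = 16758.
V_code = V_min + k × range/2^16 = -2.55 + 16758 × 5.1/65536 = -1.2458953857 V.
e = -1.2459055 − (-1.2458953857) = −10.1 µV.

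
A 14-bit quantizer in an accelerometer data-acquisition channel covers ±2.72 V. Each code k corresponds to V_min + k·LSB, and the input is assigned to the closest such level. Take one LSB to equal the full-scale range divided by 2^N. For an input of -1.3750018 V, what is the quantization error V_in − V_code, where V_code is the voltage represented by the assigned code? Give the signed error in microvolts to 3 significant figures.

Range = 2.72 − (-2.72) = 5.44 V. LSB = 5.44 V / 2^14 ≈ 332.0 µV.
(V_in − V_min)/LSB = (-1.3750018 − (-2.72)) × 16384/5.44 = 4050.8181 → nearest code k = 4051.
V_code = -2.72 + (4051/16384) × 5.44 = -1.3749414063 V.
e = -1.3750018 − (-1.3749414063) = −60.4 µV.

−60.4 µV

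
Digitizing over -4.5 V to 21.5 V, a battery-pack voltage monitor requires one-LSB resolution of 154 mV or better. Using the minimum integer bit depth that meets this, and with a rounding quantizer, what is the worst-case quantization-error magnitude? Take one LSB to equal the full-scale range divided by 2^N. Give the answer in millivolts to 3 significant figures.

50.8 mV

Full-scale range = 21.5 V − (-4.5 V) = 26 V.
Required number of levels: 26/154 mV = 168.83; smallest N with 2^N ≥ that is 8.
LSB = 26 V / 2^8 = 101.56 mV.
Max error for round-to-nearest is LSB/2 = 50.8 mV.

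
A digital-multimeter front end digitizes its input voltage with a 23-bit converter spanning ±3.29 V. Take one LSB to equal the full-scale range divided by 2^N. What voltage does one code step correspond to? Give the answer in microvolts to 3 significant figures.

0.784 µV

The full-scale span is 3.29 − (-3.29) = 6.58 V.
Number of codes = 2^23 = 8388608.
One LSB is 6.58 V / 8388608 = 0.784 µV.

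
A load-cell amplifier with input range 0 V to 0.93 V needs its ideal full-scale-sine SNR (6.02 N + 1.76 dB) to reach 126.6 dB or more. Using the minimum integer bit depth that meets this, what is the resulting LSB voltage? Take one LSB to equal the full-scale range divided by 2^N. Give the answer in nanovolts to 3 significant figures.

Range is 0.93 V.
Solving 6.02 N ≥ 126.6 − 1.76: N ≥ 20.738. Round up → N = 21.
One LSB is 0.93 V / 2097152 = 443 nV.

443 nV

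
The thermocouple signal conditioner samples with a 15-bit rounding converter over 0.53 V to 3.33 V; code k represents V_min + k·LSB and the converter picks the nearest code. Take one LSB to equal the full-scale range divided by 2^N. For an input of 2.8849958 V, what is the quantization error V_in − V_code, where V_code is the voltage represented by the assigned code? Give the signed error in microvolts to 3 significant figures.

Range = 3.33 − (0.53) = 2.8 V. LSB = 2.8 V / 2^15 ≈ 85.45 µV.
Position in LSBs: (2.8849958 − (0.53)) × 32768/2.8 = 27560.1794; rounding gives k = 27560.
Reconstructed level: 0.53 + 27560 × 2.8/32768 V = 2.8849804688 V.
e = 2.8849958 − (2.8849804688) = +15.3 µV.

+15.3 µV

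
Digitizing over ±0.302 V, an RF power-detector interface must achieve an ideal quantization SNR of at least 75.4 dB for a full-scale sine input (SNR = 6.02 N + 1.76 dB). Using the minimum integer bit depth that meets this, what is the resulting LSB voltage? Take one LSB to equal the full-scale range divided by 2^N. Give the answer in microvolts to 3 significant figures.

Full-scale range = 0.302 V − (-0.302 V) = 0.604 V.
N ≥ (75.4 − 1.76)/6.02 = 12.233 → N_min = 13.
LSB = 0.604 V ÷ 2^13 = 0.604/8192 V = 73.7 µV.

73.7 µV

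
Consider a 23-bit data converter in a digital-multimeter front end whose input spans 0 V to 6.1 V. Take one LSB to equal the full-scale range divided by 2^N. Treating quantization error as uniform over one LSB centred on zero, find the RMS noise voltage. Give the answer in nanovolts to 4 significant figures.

Span = 6.1 V.
LSB = 6.1 V ÷ 2^23 = 6.1/8388608 V = 0.727177 µV.
For a uniform distribution on [−LSB/2, +LSB/2], V_rms = LSB/√12 = 0.727177 µV/3.4641 = 209.9 nV.

209.9 nV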